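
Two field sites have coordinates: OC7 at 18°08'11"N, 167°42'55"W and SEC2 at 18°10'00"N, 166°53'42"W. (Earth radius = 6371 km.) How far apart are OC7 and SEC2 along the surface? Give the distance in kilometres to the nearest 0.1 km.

86.7 km

OC7: φ = +18.13639°, λ = -167.71528°
SEC2: φ = +18.16667°, λ = -166.89500°
Δφ = 0.0303°,  Δλ = 0.8203°
a = sin²(Δφ/2) + cos φ₁ cos φ₂ sin²(Δλ/2) = 0.000046
c = 2·arcsin(√a) = 0.013614 rad = 0.7800°
d = R·c = 6371 × 0.013614 = 86.7 km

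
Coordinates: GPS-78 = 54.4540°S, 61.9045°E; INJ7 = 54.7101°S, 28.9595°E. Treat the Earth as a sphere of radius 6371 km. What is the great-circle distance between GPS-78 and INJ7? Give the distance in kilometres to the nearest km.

Δφ = -0.2561°,  Δλ = -32.9450°
a = sin²(Δφ/2) + cos φ₁ cos φ₂ sin²(Δλ/2) = 0.027009
c = 2·arcsin(√a) = 0.330187 rad = 18.9183°
d = R·c = 6371 × 0.330187 = 2103.6 km

2104 km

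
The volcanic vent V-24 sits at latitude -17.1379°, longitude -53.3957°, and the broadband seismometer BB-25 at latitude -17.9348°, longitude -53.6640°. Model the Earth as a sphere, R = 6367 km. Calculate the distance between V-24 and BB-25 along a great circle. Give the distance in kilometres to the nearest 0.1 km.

Δφ = -0.7969°,  Δλ = -0.2683°
a = sin²(Δφ/2) + cos φ₁ cos φ₂ sin²(Δλ/2) = 0.000053
c = 2·arcsin(√a) = 0.014608 rad = 0.8370°
d = R·c = 6367 × 0.014608 = 93.0 km

93.0 km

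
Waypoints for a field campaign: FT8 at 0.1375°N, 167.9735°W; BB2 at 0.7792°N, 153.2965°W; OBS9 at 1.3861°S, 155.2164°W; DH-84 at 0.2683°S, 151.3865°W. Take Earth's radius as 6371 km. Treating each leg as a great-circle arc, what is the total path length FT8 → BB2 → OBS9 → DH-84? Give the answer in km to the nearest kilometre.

2399 km

FT8→BB2: c = 0.256397 rad, d = 1633.51 km
BB2→OBS9: c = 0.050506 rad, d = 321.77 km
OBS9→DH-84: c = 0.069625 rad, d = 443.58 km
Total = 1633.51 + 321.77 + 443.58 = 2398.86 km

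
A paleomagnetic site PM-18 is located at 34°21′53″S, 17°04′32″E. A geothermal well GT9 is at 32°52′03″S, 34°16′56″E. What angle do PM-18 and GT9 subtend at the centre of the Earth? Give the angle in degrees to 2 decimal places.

14.39°

PM-18: φ = -34.36472°, λ = +17.07556°
GT9: φ = -32.86750°, λ = +34.28222°
Δφ = 1.4972°,  Δλ = 17.2067°
a = sin²(Δφ/2) + cos φ₁ cos φ₂ sin²(Δλ/2) = 0.015686
c = 2·arcsin(√a) = 0.251147 rad = 14.3897°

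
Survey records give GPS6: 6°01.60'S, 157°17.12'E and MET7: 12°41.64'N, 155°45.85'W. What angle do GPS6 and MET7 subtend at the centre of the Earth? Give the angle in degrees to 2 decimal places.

GPS6: φ = -6.02667°, λ = +157.28533°
MET7: φ = +12.69400°, λ = -155.76417°
Δφ = 18.7207°,  Δλ = 46.9505°
a = sin²(Δφ/2) + cos φ₁ cos φ₂ sin²(Δλ/2) = 0.180403
c = 2·arcsin(√a) = 0.877348 rad = 50.2683°

50.27°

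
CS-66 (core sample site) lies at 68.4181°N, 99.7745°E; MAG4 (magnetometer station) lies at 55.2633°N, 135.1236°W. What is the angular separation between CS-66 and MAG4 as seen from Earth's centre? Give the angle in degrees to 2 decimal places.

49.94°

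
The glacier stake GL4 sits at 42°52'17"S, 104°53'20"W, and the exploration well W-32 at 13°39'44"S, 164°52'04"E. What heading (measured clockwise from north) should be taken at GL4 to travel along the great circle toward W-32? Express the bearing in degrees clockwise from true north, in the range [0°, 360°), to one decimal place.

GL4: φ = -42.87139°, λ = -104.88889°
W-32: φ = -13.66222°, λ = +164.86778°
Δλ = -90.2433°
y = sin Δλ · cos φ₂ = -0.971696
x = cos φ₁ sin φ₂ − sin φ₁ cos φ₂ cos Δλ = -0.175913
θ = atan2(y, x) = -100.2615° → 259.7385° (mod 360°)

259.7°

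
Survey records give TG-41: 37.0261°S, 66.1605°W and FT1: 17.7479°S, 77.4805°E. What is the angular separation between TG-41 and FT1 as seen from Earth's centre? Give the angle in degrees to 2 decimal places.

Δφ = 19.2782°,  Δλ = 143.6410°
a = sin²(Δφ/2) + cos φ₁ cos φ₂ sin²(Δλ/2) = 0.714387
c = 2·arcsin(√a) = 2.013931 rad = 115.3898°

115.39°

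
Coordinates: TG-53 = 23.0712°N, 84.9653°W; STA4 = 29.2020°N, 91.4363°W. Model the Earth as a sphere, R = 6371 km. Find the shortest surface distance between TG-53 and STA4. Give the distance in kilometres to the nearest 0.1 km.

Δφ = 6.1308°,  Δλ = -6.4710°
a = sin²(Δφ/2) + cos φ₁ cos φ₂ sin²(Δλ/2) = 0.005418
c = 2·arcsin(√a) = 0.147346 rad = 8.4423°
d = R·c = 6371 × 0.147346 = 938.7 km

938.7 km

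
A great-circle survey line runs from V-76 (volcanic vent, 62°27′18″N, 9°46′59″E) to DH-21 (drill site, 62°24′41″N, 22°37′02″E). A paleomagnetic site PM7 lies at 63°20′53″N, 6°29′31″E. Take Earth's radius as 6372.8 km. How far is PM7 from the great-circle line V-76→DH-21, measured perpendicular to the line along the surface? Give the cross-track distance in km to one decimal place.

V-76: φ = +62.45500°, λ = +9.78306°
DH-21: φ = +62.41139°, λ = +22.61722°
PM7: φ = +63.34806°, λ = +6.49194°
δ₁₃ = central angle V-76→PM7 = 0.030451 rad  (haversine)
θ₁₃ = bearing V-76→PM7 = 302.240°,  θ₁₂ = bearing V-76→DH-21 = 84.725°
dₓₜ = R·arcsin(sin δ₁₃ · sin(θ₁₃ − θ₁₂)) = 6372.8·arcsin(0.03045·sin(217.515°)) = -118.163 km
|dₓₜ| = 118.163 km

118.2 km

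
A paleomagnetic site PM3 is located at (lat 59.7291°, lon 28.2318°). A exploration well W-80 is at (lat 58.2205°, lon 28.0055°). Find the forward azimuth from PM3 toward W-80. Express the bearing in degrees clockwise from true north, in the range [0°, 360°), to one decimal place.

184.5°

Δλ = -0.2263°
y = sin Δλ · cos φ₂ = -0.002080
x = cos φ₁ sin φ₂ − sin φ₁ cos φ₂ cos Δλ = -0.026323
θ = atan2(y, x) = -175.4818° → 184.5182° (mod 360°)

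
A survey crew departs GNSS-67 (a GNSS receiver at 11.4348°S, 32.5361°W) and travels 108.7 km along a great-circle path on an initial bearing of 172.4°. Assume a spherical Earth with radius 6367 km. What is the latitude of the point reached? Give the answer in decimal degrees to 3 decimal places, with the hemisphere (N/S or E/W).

δ = d/R = 108.7/6367 = 0.017072 rad
φ₂ = arcsin(sin φ₁ cos δ + cos φ₁ sin δ cos θ)
   = arcsin(-0.19825·0.99985 + 0.98015·0.01707·-0.99122) = -12.40435°
λ₂ = λ₁ + atan2(sin θ sin δ cos φ₁, cos δ − sin φ₁ sin φ₂) = -32.40364°

12.404°S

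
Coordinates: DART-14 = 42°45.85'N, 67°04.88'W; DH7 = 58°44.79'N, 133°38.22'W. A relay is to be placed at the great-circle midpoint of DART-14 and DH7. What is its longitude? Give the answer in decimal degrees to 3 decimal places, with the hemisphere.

93.924°W

DART-14: φ = +42.76417°, λ = -67.08133°
DH7: φ = +58.74650°, λ = -133.63700°
Bx = cos φ₂ cos Δλ = 0.206419,  By = cos φ₂ sin Δλ = -0.475995
φₘ = atan2(sin φ₁ + sin φ₂, √((cos φ₁ + Bx)² + By²)) = 55.50092°
λₘ = λ₁ + atan2(By, cos φ₁ + Bx) = -93.92388°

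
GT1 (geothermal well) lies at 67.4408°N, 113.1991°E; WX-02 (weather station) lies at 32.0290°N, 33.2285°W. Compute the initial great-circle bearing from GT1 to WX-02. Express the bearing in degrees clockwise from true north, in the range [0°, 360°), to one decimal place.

Δλ = -146.4276°
y = sin Δλ · cos φ₂ = -0.468814
x = cos φ₁ sin φ₂ − sin φ₁ cos φ₂ cos Δλ = 0.855773
θ = atan2(y, x) = -28.7150° → 331.2850° (mod 360°)

331.3°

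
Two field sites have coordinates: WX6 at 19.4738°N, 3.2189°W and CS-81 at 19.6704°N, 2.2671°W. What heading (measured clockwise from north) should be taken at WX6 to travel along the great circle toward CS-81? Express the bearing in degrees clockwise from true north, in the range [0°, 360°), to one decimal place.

77.5°

Δλ = 0.9518°
y = sin Δλ · cos φ₂ = 0.015642
x = cos φ₁ sin φ₂ − sin φ₁ cos φ₂ cos Δλ = 0.003475
θ = atan2(y, x) = 77.4759° → 77.4759° (mod 360°)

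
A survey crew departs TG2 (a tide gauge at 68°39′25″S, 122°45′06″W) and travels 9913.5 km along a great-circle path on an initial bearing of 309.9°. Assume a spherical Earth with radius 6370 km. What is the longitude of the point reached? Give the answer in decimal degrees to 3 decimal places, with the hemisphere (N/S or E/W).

TG2: φ = -68.65694°, λ = -122.75167°
δ = d/R = 9913.5/6370 = 1.556279 rad
φ₂ = arcsin(sin φ₁ cos δ + cos φ₁ sin δ cos θ)
   = arcsin(-0.93142·0.01452 + 0.36395·0.99989·0.64145) = 12.70380°
λ₂ = λ₁ + atan2(sin θ sin δ cos φ₁, cos δ − sin φ₁ sin φ₂) = -174.59588°

174.596°W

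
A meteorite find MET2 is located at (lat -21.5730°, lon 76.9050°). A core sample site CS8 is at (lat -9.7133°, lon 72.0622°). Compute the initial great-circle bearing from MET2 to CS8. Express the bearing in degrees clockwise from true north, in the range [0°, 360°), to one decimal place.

Δλ = -4.8428°
y = sin Δλ · cos φ₂ = -0.083212
x = cos φ₁ sin φ₂ − sin φ₁ cos φ₂ cos Δλ = 0.204222
θ = atan2(y, x) = -22.1688° → 337.8312° (mod 360°)

337.8°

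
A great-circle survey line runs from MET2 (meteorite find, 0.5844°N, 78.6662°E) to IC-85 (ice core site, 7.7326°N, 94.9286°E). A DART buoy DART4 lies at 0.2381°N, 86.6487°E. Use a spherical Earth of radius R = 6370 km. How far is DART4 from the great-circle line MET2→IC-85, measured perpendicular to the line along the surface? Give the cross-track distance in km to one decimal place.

δ₁₃ = central angle MET2→DART4 = 0.139448 rad  (haversine)
θ₁₃ = bearing MET2→DART4 = 92.451°,  θ₁₂ = bearing MET2→IC-85 = 65.777°
dₓₜ = R·arcsin(sin δ₁₃ · sin(θ₁₃ − θ₁₂)) = 6370·arcsin(0.13900·sin(26.674°)) = 397.730 km
|dₓₜ| = 397.730 km

397.7 km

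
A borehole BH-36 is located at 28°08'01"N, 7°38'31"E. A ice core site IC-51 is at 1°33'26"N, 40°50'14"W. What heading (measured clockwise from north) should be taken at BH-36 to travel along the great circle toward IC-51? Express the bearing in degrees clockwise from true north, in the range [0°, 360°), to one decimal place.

BH-36: φ = +28.13361°, λ = +7.64194°
IC-51: φ = +1.55722°, λ = -40.83722°
Δλ = -48.4792°
y = sin Δλ · cos φ₂ = -0.748438
x = cos φ₁ sin φ₂ − sin φ₁ cos φ₂ cos Δλ = -0.288493
θ = atan2(y, x) = -111.0797° → 248.9203° (mod 360°)

248.9°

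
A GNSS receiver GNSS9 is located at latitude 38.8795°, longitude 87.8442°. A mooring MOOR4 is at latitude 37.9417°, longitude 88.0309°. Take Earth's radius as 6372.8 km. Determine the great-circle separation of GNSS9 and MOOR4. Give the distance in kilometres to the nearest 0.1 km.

105.6 km

Δφ = -0.9378°,  Δλ = 0.1867°
a = sin²(Δφ/2) + cos φ₁ cos φ₂ sin²(Δλ/2) = 0.000069
c = 2·arcsin(√a) = 0.016566 rad = 0.9491°
d = R·c = 6372.8 × 0.016566 = 105.6 km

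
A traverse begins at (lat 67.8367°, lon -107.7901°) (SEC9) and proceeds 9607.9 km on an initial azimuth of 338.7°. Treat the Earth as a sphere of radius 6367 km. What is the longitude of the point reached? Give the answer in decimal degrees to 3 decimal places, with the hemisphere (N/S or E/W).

δ = d/R = 9607.9/6367 = 1.509015 rad
φ₂ = arcsin(sin φ₁ cos δ + cos φ₁ sin δ cos θ)
   = arcsin(0.92611·0.06174 + 0.37725·0.99809·0.93169) = 24.07848°
λ₂ = λ₁ + atan2(sin θ sin δ cos φ₁, cos δ − sin φ₁ sin φ₂) = 95.60765°

95.608°E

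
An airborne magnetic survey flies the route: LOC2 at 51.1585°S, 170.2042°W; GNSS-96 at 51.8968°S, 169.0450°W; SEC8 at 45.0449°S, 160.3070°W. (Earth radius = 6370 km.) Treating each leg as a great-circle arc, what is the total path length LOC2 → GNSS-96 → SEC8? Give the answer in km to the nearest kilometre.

LOC2→GNSS-96: c = 0.018013 rad, d = 114.74 km
GNSS-96→SEC8: c = 0.156381 rad, d = 996.15 km
Total = 114.74 + 996.15 = 1110.89 km

1111 km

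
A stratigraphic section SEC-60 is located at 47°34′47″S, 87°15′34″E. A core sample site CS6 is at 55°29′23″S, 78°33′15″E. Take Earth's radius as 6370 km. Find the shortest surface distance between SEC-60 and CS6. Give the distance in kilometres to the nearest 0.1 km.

1064.0 km

SEC-60: φ = -47.57972°, λ = +87.25944°
CS6: φ = -55.48972°, λ = +78.55417°
Δφ = -7.9100°,  Δλ = -8.7053°
a = sin²(Δφ/2) + cos φ₁ cos φ₂ sin²(Δλ/2) = 0.006959
c = 2·arcsin(√a) = 0.167031 rad = 9.5702°
d = R·c = 6370 × 0.167031 = 1064.0 km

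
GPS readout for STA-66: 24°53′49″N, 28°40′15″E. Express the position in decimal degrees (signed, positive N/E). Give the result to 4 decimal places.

lat: 24.8969° N → +24.8969°
lon: 28.6708° E → +28.6708°

+24.8969°, +28.6708°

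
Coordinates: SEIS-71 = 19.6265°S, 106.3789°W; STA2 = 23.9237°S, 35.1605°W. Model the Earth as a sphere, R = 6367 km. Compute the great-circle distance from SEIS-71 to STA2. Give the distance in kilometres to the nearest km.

7288 km

Δφ = -4.2972°,  Δλ = 71.2184°
a = sin²(Δφ/2) + cos φ₁ cos φ₂ sin²(Δλ/2) = 0.293294
c = 2·arcsin(√a) = 1.144599 rad = 65.5807°
d = R·c = 6367 × 1.144599 = 7287.7 km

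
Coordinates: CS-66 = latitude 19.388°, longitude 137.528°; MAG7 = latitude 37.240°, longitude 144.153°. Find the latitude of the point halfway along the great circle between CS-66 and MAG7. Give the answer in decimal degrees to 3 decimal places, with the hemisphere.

Bx = cos φ₂ cos Δλ = 0.790792,  By = cos φ₂ sin Δλ = 0.091847
φₘ = atan2(sin φ₁ + sin φ₂, √((cos φ₁ + Bx)² + By²)) = 28.35374°
λₘ = λ₁ + atan2(By, cos φ₁ + Bx) = 140.55989°

28.354°N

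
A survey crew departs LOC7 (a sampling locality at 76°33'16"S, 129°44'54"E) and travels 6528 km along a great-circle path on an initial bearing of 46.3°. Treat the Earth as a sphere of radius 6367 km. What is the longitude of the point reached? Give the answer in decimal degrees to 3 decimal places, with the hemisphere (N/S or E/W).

171.391°E

LOC7: φ = -76.55444°, λ = +129.74833°
δ = d/R = 6528/6367 = 1.025287 rad
φ₂ = arcsin(sin φ₁ cos δ + cos φ₁ sin δ cos θ)
   = arcsin(-0.97259·0.51885 + 0.23252·0.85486·0.69088) = -21.54941°
λ₂ = λ₁ + atan2(sin θ sin δ cos φ₁, cos δ − sin φ₁ sin φ₂) = 171.39112°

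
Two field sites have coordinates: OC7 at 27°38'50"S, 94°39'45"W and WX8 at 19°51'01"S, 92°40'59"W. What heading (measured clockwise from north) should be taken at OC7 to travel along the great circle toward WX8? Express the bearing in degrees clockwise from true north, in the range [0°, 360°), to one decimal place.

OC7: φ = -27.64722°, λ = -94.66250°
WX8: φ = -19.85028°, λ = -92.68306°
Δλ = 1.9794°
y = sin Δλ · cos φ₂ = 0.032489
x = cos φ₁ sin φ₂ − sin φ₁ cos φ₂ cos Δλ = 0.135402
θ = atan2(y, x) = 13.4926° → 13.4926° (mod 360°)

13.5°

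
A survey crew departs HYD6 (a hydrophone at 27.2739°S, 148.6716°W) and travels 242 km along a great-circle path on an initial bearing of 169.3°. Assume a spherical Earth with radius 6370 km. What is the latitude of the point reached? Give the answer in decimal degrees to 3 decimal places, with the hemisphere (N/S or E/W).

29.412°S

δ = d/R = 242/6370 = 0.037991 rad
φ₂ = arcsin(sin φ₁ cos δ + cos φ₁ sin δ cos θ)
   = arcsin(-0.45824·0.99928 + 0.88883·0.03798·-0.98261) = -29.41199°
λ₂ = λ₁ + atan2(sin θ sin δ cos φ₁, cos δ − sin φ₁ sin φ₂) = -148.20777°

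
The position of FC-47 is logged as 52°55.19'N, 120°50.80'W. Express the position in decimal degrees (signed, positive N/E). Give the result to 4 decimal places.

lat: 52.9198° N → +52.9198°
lon: 120.8467° W → -120.8467°

+52.9198°, -120.8467°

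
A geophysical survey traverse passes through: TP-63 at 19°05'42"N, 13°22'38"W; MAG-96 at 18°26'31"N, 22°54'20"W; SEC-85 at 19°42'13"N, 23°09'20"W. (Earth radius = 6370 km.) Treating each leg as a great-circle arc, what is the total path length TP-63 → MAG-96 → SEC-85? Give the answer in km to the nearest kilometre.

1148 km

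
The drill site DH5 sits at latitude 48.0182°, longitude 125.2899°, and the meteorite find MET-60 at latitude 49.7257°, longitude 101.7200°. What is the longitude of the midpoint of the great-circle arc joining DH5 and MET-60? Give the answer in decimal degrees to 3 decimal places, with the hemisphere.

Bx = cos φ₂ cos Δλ = 0.592516,  By = cos φ₂ sin Δλ = -0.258493
φₘ = atan2(sin φ₁ + sin φ₂, √((cos φ₁ + Bx)² + By²)) = 49.47561°
λₘ = λ₁ + atan2(By, cos φ₁ + Bx) = 113.70895°

113.709°E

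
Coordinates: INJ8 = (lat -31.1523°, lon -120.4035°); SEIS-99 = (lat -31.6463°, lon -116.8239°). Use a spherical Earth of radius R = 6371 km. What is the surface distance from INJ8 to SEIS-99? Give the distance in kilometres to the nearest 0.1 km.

344.1 km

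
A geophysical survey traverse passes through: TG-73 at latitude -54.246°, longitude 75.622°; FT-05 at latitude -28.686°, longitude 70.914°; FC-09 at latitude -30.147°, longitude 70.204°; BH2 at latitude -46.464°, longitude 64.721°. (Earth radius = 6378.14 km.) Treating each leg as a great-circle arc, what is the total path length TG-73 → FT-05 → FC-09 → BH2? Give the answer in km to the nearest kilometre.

TG-73→FT-05: c = 0.450098 rad, d = 2870.79 km
FT-05→FC-09: c = 0.027690 rad, d = 176.61 km
FC-09→BH2: c = 0.294330 rad, d = 1877.28 km
Total = 2870.79 + 176.61 + 1877.28 = 4924.68 km

4925 km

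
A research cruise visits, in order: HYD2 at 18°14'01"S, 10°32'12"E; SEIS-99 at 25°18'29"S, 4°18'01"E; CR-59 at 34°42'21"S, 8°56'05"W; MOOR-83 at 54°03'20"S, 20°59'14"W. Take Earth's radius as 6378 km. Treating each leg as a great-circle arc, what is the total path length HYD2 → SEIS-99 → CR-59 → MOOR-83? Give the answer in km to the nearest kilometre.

HYD2: φ = -18.23361°, λ = +10.53667°
SEIS-99: φ = -25.30806°, λ = +4.30028°
CR-59: φ = -34.70583°, λ = -8.93472°
MOOR-83: φ = -54.05556°, λ = -20.98722°
HYD2→SEIS-99: c = 0.159507 rad, d = 1017.33 km
SEIS-99→CR-59: c = 0.258248 rad, d = 1647.10 km
CR-59→MOOR-83: c = 0.368479 rad, d = 2350.16 km
Total = 1017.33 + 1647.10 + 2350.16 = 5014.60 km

5015 km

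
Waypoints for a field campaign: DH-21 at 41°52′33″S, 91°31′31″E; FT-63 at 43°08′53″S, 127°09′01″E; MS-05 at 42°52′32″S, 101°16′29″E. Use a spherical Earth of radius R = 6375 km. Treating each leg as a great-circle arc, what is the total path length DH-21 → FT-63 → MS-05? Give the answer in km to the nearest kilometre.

5000 km

DH-21: φ = -41.87583°, λ = +91.52528°
FT-63: φ = -43.14806°, λ = +127.15028°
MS-05: φ = -42.87556°, λ = +101.27472°
DH-21→FT-63: c = 0.455405 rad, d = 2903.21 km
FT-63→MS-05: c = 0.328940 rad, d = 2097.00 km
Total = 2903.21 + 2097.00 = 5000.20 km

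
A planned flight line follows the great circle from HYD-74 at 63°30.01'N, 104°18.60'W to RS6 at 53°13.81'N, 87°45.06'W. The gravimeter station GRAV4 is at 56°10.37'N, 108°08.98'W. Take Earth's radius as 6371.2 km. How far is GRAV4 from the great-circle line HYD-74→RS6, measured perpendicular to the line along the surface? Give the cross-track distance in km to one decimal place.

HYD-74: φ = +63.50017°, λ = -104.31000°
RS6: φ = +53.23017°, λ = -87.75100°
GRAV4: φ = +56.17283°, λ = -108.14967°
δ₁₃ = central angle HYD-74→GRAV4 = 0.132186 rad  (haversine)
θ₁₃ = bearing HYD-74→GRAV4 = 196.430°,  θ₁₂ = bearing HYD-74→RS6 = 132.453°
dₓₜ = R·arcsin(sin δ₁₃ · sin(θ₁₃ − θ₁₂)) = 6371.2·arcsin(0.13180·sin(63.977°)) = 756.375 km
|dₓₜ| = 756.375 km

756.4 km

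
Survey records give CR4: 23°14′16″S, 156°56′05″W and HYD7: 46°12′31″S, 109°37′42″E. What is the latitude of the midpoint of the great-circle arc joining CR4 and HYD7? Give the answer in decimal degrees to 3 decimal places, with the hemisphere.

44.993°S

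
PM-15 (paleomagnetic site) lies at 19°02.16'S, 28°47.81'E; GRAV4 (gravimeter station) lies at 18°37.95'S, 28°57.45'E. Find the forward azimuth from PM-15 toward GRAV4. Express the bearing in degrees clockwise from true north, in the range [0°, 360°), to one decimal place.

PM-15: φ = -19.03600°, λ = +28.79683°
GRAV4: φ = -18.63250°, λ = +28.95750°
Δλ = 0.1607°
y = sin Δλ · cos φ₂ = 0.002657
x = cos φ₁ sin φ₂ − sin φ₁ cos φ₂ cos Δλ = 0.007041
θ = atan2(y, x) = 20.6755° → 20.6755° (mod 360°)

20.7°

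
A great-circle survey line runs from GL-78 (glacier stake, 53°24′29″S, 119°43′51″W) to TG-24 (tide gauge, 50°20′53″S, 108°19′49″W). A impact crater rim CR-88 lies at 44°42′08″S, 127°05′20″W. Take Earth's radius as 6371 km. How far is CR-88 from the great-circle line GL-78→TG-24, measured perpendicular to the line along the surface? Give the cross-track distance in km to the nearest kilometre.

GL-78: φ = -53.40806°, λ = -119.73083°
TG-24: φ = -50.34806°, λ = -108.33028°
CR-88: φ = -44.70222°, λ = -127.08889°
δ₁₃ = central angle GL-78→CR-88 = 0.173484 rad  (haversine)
θ₁₃ = bearing GL-78→CR-88 = 328.173°,  θ₁₂ = bearing GL-78→TG-24 = 71.065°
dₓₜ = R·arcsin(sin δ₁₃ · sin(θ₁₃ − θ₁₂)) = 6371·arcsin(0.17261·sin(257.109°)) = -1077.135 km
|dₓₜ| = 1077.135 km

1077 km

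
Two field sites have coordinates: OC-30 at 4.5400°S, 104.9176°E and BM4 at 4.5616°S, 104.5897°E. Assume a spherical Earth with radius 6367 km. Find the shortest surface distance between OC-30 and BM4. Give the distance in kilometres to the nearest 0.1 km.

Δφ = -0.0216°,  Δλ = -0.3279°
a = sin²(Δφ/2) + cos φ₁ cos φ₂ sin²(Δλ/2) = 0.000008
c = 2·arcsin(√a) = 0.005717 rad = 0.3276°
d = R·c = 6367 × 0.005717 = 36.4 km

36.4 km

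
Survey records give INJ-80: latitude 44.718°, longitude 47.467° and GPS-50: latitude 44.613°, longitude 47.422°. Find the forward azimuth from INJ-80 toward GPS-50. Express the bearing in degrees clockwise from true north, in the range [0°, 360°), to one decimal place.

197.0°

Δλ = -0.0450°
y = sin Δλ · cos φ₂ = -0.000559
x = cos φ₁ sin φ₂ − sin φ₁ cos φ₂ cos Δλ = -0.001832
θ = atan2(y, x) = -163.0324° → 196.9676° (mod 360°)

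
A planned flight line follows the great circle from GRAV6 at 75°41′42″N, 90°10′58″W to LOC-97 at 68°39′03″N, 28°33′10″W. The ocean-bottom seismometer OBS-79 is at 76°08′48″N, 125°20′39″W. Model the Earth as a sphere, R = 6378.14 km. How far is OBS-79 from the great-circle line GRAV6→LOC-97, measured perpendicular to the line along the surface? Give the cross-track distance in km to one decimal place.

GRAV6: φ = +75.69500°, λ = -90.18278°
LOC-97: φ = +68.65083°, λ = -28.55278°
OBS-79: φ = +76.14667°, λ = -125.34417°
δ₁₃ = central angle GRAV6→OBS-79 = 0.147279 rad  (haversine)
θ₁₃ = bearing GRAV6→OBS-79 = 290.011°,  θ₁₂ = bearing GRAV6→LOC-97 = 78.958°
dₓₜ = R·arcsin(sin δ₁₃ · sin(θ₁₃ − θ₁₂)) = 6378.14·arcsin(0.14675·sin(211.053°)) = -483.270 km
|dₓₜ| = 483.270 km

483.3 km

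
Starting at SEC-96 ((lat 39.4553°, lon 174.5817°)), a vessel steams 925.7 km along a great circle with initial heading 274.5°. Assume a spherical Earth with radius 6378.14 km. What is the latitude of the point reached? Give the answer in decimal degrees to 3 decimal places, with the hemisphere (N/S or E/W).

δ = d/R = 925.7/6378.14 = 0.145136 rad
φ₂ = arcsin(sin φ₁ cos δ + cos φ₁ sin δ cos θ)
   = arcsin(0.63548·0.98949 + 0.77212·0.14463·0.07846) = 39.60984°
λ₂ = λ₁ + atan2(sin θ sin δ cos φ₁, cos δ − sin φ₁ sin φ₂) = 163.79516°

39.610°N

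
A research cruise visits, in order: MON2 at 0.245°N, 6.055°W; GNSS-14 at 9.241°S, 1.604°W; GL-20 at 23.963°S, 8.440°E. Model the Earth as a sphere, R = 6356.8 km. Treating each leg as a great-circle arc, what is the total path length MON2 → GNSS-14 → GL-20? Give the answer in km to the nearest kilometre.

3111 km

MON2→GNSS-14: c = 0.182742 rad, d = 1161.65 km
GNSS-14→GL-20: c = 0.306660 rad, d = 1949.38 km
Total = 1161.65 + 1949.38 = 3111.03 km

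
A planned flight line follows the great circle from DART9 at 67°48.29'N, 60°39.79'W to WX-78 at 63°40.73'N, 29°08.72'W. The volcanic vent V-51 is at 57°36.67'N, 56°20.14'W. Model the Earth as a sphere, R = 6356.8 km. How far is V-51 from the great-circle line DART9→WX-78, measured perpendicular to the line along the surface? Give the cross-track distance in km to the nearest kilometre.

DART9: φ = +67.80483°, λ = -60.66317°
WX-78: φ = +63.67883°, λ = -29.14533°
V-51: φ = +57.61117°, λ = -56.33567°
δ₁₃ = central angle DART9→V-51 = 0.181144 rad  (haversine)
θ₁₃ = bearing DART9→V-51 = 167.035°,  θ₁₂ = bearing DART9→WX-78 = 92.812°
dₓₜ = R·arcsin(sin δ₁₃ · sin(θ₁₃ − θ₁₂)) = 6356.8·arcsin(0.18015·sin(74.223°)) = 1107.660 km
|dₓₜ| = 1107.660 km

1108 km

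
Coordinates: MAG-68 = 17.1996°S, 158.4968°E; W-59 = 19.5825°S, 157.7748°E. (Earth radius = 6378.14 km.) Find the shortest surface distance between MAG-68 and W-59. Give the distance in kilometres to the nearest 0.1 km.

276.0 km

Δφ = -2.3829°,  Δλ = -0.7220°
a = sin²(Δφ/2) + cos φ₁ cos φ₂ sin²(Δλ/2) = 0.000468
c = 2·arcsin(√a) = 0.043274 rad = 2.4794°
d = R·c = 6378.14 × 0.043274 = 276.0 km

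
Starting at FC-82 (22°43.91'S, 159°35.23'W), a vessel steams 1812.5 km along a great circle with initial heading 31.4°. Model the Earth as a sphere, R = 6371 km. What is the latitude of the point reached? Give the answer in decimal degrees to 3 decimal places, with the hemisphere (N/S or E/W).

8.623°S

FC-82: φ = -22.73183°, λ = -159.58717°
δ = d/R = 1812.5/6371 = 0.284492 rad
φ₂ = arcsin(sin φ₁ cos δ + cos φ₁ sin δ cos θ)
   = arcsin(-0.38642·0.95980 + 0.92232·0.28067·0.85355) = -8.62279°
λ₂ = λ₁ + atan2(sin θ sin δ cos φ₁, cos δ − sin φ₁ sin φ₂) = -151.08171°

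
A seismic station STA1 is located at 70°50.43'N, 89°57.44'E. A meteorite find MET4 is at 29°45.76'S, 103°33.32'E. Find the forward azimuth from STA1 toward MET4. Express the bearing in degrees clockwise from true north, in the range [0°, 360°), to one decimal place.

168.0°

STA1: φ = +70.84050°, λ = +89.95733°
MET4: φ = -29.76267°, λ = +103.55533°
Δλ = 13.5980°
y = sin Δλ · cos φ₂ = 0.204095
x = cos φ₁ sin φ₂ − sin φ₁ cos φ₂ cos Δλ = -0.959940
θ = atan2(y, x) = 167.9970° → 167.9970° (mod 360°)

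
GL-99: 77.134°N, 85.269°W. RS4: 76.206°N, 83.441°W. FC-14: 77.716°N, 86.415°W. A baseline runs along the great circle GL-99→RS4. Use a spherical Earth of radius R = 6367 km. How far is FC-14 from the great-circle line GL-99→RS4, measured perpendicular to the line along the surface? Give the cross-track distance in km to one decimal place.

3.3 km

δ₁₃ = central angle GL-99→FC-14 = 0.011051 rad  (haversine)
θ₁₃ = bearing GL-99→FC-14 = 337.354°,  θ₁₂ = bearing GL-99→RS4 = 154.683°
dₓₜ = R·arcsin(sin δ₁₃ · sin(θ₁₃ − θ₁₂)) = 6367·arcsin(0.01105·sin(182.671°)) = -3.279 km
|dₓₜ| = 3.279 km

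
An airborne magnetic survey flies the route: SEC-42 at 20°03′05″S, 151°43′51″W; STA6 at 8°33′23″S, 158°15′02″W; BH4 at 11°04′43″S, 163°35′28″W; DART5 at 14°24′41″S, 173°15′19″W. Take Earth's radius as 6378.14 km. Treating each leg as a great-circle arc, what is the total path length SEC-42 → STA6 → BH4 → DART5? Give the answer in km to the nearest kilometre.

3222 km

SEC-42: φ = -20.05139°, λ = -151.73083°
STA6: φ = -8.55639°, λ = -158.25056°
BH4: φ = -11.07861°, λ = -163.59111°
DART5: φ = -14.41139°, λ = -173.25528°
SEC-42→STA6: c = 0.228821 rad, d = 1459.45 km
STA6→BH4: c = 0.101842 rad, d = 649.56 km
BH4→DART5: c = 0.174462 rad, d = 1112.74 km
Total = 1459.45 + 649.56 + 1112.74 = 3221.76 km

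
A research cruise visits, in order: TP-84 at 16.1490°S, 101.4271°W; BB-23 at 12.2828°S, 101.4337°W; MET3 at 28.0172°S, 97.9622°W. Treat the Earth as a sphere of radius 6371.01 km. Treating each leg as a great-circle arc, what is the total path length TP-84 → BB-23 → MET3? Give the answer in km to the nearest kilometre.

TP-84→BB-23: c = 0.067478 rad, d = 429.90 km
BB-23→MET3: c = 0.280395 rad, d = 1786.40 km
Total = 429.90 + 1786.40 = 2216.30 km

2216 km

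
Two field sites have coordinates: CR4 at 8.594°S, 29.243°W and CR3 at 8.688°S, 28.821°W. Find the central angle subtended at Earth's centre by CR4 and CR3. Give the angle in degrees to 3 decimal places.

0.428°

Δφ = -0.0940°,  Δλ = 0.4220°
a = sin²(Δφ/2) + cos φ₁ cos φ₂ sin²(Δλ/2) = 0.000014
c = 2·arcsin(√a) = 0.007464 rad = 0.4277°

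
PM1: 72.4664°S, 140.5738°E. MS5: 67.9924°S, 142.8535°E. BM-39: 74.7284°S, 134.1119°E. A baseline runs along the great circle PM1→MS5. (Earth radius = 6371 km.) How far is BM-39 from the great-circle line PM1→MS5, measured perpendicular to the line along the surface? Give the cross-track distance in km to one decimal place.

δ₁₃ = central angle PM1→BM-39 = 0.050668 rad  (haversine)
θ₁₃ = bearing PM1→BM-39 = 215.824°,  θ₁₂ = bearing PM1→MS5 = 10.856°
dₓₜ = R·arcsin(sin δ₁₃ · sin(θ₁₃ − θ₁₂)) = 6371·arcsin(0.05065·sin(204.968°)) = -136.210 km
|dₓₜ| = 136.210 km

136.2 km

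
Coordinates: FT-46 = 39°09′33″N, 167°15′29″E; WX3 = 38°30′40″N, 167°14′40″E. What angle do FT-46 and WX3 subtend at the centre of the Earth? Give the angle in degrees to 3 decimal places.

0.648°

FT-46: φ = +39.15917°, λ = +167.25806°
WX3: φ = +38.51111°, λ = +167.24444°
Δφ = -0.6481°,  Δλ = -0.0136°
a = sin²(Δφ/2) + cos φ₁ cos φ₂ sin²(Δλ/2) = 0.000032
c = 2·arcsin(√a) = 0.011312 rad = 0.6481°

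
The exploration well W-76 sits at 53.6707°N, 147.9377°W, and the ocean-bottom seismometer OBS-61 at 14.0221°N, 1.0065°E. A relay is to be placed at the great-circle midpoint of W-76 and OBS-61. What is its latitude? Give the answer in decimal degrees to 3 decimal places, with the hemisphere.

62.114°N

Bx = cos φ₂ cos Δλ = -0.831139,  By = cos φ₂ sin Δλ = 0.500501
φₘ = atan2(sin φ₁ + sin φ₂, √((cos φ₁ + Bx)² + By²)) = 62.11420°
λₘ = λ₁ + atan2(By, cos φ₁ + Bx) = -32.43893°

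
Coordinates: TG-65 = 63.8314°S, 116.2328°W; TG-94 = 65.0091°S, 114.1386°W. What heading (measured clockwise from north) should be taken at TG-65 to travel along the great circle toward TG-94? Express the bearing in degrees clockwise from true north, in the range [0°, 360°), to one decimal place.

Δλ = 2.0942°
y = sin Δλ · cos φ₂ = 0.015438
x = cos φ₁ sin φ₂ − sin φ₁ cos φ₂ cos Δλ = -0.020807
θ = atan2(y, x) = 143.4249° → 143.4249° (mod 360°)

143.4°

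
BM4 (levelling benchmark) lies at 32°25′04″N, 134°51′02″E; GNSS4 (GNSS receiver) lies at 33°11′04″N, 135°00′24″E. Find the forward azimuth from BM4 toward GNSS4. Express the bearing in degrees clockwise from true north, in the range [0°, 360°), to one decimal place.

9.7°

BM4: φ = +32.41778°, λ = +134.85056°
GNSS4: φ = +33.18444°, λ = +135.00667°
Δλ = 0.1561°
y = sin Δλ · cos φ₂ = 0.002280
x = cos φ₁ sin φ₂ − sin φ₁ cos φ₂ cos Δλ = 0.013382
θ = atan2(y, x) = 9.6702° → 9.6702° (mod 360°)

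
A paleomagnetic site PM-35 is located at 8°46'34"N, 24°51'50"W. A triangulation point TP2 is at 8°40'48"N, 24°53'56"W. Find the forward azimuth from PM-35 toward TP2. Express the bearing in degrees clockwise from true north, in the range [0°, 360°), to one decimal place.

199.8°

PM-35: φ = +8.77611°, λ = -24.86389°
TP2: φ = +8.68000°, λ = -24.89889°
Δλ = -0.0350°
y = sin Δλ · cos φ₂ = -0.000604
x = cos φ₁ sin φ₂ − sin φ₁ cos φ₂ cos Δλ = -0.001677
θ = atan2(y, x) = -160.2013° → 199.7987° (mod 360°)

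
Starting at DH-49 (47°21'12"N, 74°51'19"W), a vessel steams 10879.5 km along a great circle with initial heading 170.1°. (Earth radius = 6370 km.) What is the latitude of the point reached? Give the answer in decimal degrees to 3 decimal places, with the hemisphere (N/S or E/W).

49.612°S

DH-49: φ = +47.35333°, λ = -74.85528°
δ = d/R = 10879.5/6370 = 1.707928 rad
φ₂ = arcsin(sin φ₁ cos δ + cos φ₁ sin δ cos θ)
   = arcsin(0.73555·-0.13670 + 0.67748·0.99061·-0.98511) = -49.61187°
λ₂ = λ₁ + atan2(sin θ sin δ cos φ₁, cos δ − sin φ₁ sin φ₂) = -59.61620°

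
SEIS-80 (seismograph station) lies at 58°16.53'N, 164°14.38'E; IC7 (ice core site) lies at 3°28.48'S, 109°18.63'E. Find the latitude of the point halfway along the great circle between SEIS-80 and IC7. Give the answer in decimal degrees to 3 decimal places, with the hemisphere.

29.975°N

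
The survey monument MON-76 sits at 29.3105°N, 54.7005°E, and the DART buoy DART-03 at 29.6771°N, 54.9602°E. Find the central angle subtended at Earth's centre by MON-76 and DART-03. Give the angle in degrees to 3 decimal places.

0.431°

Δφ = 0.3666°,  Δλ = 0.2597°
a = sin²(Δφ/2) + cos φ₁ cos φ₂ sin²(Δλ/2) = 0.000014
c = 2·arcsin(√a) = 0.007517 rad = 0.4307°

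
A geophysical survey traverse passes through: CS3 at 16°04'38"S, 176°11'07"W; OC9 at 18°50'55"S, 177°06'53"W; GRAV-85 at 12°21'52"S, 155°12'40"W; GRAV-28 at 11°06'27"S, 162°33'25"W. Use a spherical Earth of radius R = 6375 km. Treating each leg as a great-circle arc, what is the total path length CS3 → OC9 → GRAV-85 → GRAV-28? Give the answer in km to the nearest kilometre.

CS3: φ = -16.07722°, λ = -176.18528°
OC9: φ = -18.84861°, λ = -177.11472°
GRAV-85: φ = -12.36444°, λ = -155.21111°
GRAV-28: φ = -11.10750°, λ = -162.55694°
CS3→OC9: c = 0.050784 rad, d = 323.75 km
OC9→GRAV-85: c = 0.384806 rad, d = 2453.14 km
GRAV-85→GRAV-28: c = 0.127425 rad, d = 812.33 km
Total = 323.75 + 2453.14 + 812.33 = 3589.22 km

3589 km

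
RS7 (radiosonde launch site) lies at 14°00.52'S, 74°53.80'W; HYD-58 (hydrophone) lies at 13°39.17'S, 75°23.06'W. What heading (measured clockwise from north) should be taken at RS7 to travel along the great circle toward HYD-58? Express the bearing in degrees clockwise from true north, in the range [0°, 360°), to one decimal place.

306.9°

RS7: φ = -14.00867°, λ = -74.89667°
HYD-58: φ = -13.65283°, λ = -75.38433°
Δλ = -0.4877°
y = sin Δλ · cos φ₂ = -0.008271
x = cos φ₁ sin φ₂ − sin φ₁ cos φ₂ cos Δλ = 0.006202
θ = atan2(y, x) = -53.1354° → 306.8646° (mod 360°)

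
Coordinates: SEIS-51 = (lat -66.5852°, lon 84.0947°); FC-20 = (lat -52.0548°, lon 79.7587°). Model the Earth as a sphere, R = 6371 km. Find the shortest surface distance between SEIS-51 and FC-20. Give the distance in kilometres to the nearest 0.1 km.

1633.4 km

Δφ = 14.5304°,  Δλ = -4.3360°
a = sin²(Δφ/2) + cos φ₁ cos φ₂ sin²(Δλ/2) = 0.016342
c = 2·arcsin(√a) = 0.256376 rad = 14.6893°
d = R·c = 6371 × 0.256376 = 1633.4 km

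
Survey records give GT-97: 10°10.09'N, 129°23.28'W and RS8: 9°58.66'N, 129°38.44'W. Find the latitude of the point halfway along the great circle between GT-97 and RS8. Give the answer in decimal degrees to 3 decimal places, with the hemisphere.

GT-97: φ = +10.16817°, λ = -129.38800°
RS8: φ = +9.97767°, λ = -129.64067°
Bx = cos φ₂ cos Δλ = 0.984866,  By = cos φ₂ sin Δλ = -0.004343
φₘ = atan2(sin φ₁ + sin φ₂, √((cos φ₁ + Bx)² + By²)) = 10.07294°
λₘ = λ₁ + atan2(By, cos φ₁ + Bx) = -129.51437°

10.073°N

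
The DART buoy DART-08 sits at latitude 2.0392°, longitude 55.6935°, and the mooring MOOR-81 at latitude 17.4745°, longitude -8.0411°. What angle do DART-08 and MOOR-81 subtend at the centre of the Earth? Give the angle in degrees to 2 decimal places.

Δφ = 15.4353°,  Δλ = -63.7346°
a = sin²(Δφ/2) + cos φ₁ cos φ₂ sin²(Δλ/2) = 0.283738
c = 2·arcsin(√a) = 1.123505 rad = 64.3721°

64.37°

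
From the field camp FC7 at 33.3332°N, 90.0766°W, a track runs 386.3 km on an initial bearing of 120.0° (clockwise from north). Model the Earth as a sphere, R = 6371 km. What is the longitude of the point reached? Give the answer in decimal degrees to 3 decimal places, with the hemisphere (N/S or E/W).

δ = d/R = 386.3/6371 = 0.060634 rad
φ₂ = arcsin(sin φ₁ cos δ + cos φ₁ sin δ cos θ)
   = arcsin(0.54951·0.99816 + 0.83549·0.06060·-0.50000) = 31.54601°
λ₂ = λ₁ + atan2(sin θ sin δ cos φ₁, cos δ − sin φ₁ sin φ₂) = -86.54617°

86.546°W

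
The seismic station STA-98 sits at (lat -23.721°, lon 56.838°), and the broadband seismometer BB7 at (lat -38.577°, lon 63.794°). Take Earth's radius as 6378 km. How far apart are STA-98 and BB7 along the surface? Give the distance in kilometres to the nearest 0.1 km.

Δφ = -14.8560°,  Δλ = 6.9560°
a = sin²(Δφ/2) + cos φ₁ cos φ₂ sin²(Δλ/2) = 0.019347
c = 2·arcsin(√a) = 0.279095 rad = 15.9910°
d = R·c = 6378 × 0.279095 = 1780.1 km

1780.1 km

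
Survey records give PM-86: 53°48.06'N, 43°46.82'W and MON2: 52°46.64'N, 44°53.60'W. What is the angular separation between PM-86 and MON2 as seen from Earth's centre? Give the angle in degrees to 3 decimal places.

1.221°

PM-86: φ = +53.80100°, λ = -43.78033°
MON2: φ = +52.77733°, λ = -44.89333°
Δφ = -1.0237°,  Δλ = -1.1130°
a = sin²(Δφ/2) + cos φ₁ cos φ₂ sin²(Δλ/2) = 0.000114
c = 2·arcsin(√a) = 0.021308 rad = 1.2208°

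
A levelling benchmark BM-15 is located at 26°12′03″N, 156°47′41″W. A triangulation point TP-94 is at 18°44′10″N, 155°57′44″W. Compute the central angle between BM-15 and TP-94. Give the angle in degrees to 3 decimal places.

7.504°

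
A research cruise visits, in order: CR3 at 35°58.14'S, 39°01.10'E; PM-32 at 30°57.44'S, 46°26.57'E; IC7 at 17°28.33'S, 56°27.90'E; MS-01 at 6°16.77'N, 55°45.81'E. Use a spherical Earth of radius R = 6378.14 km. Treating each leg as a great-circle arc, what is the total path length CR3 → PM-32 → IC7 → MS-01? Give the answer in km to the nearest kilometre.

CR3: φ = -35.96900°, λ = +39.01833°
PM-32: φ = -30.95733°, λ = +46.44283°
IC7: φ = -17.47217°, λ = +56.46500°
MS-01: φ = +6.27950°, λ = +55.76350°
CR3→PM-32: c = 0.138978 rad, d = 886.42 km
PM-32→IC7: c = 0.283979 rad, d = 1811.26 km
IC7→MS-01: c = 0.414721 rad, d = 2645.15 km
Total = 886.42 + 1811.26 + 2645.15 = 5342.83 km

5343 km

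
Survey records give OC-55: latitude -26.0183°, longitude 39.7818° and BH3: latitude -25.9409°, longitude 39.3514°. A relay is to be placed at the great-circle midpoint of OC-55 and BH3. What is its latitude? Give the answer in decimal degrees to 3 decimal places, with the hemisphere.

25.980°S

Bx = cos φ₂ cos Δλ = 0.899220,  By = cos φ₂ sin Δλ = -0.006755
φₘ = atan2(sin φ₁ + sin φ₂, √((cos φ₁ + Bx)² + By²)) = -25.97976°
λₘ = λ₁ + atan2(By, cos φ₁ + Bx) = 39.56653°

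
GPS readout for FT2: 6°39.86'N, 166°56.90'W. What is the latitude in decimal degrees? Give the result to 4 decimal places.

6° + 39.86′/60 = 6 + 0.66433 = 6.6643°

6.6643°N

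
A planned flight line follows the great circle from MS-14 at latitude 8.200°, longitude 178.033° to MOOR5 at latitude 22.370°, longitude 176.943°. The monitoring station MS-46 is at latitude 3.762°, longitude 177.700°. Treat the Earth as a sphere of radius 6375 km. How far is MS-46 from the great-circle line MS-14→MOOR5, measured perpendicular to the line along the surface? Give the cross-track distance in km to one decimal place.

72.2 km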